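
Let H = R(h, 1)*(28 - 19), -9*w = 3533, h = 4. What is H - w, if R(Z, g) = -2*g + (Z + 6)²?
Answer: 11471/9 ≈ 1274.6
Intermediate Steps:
R(Z, g) = (6 + Z)² - 2*g (R(Z, g) = -2*g + (6 + Z)² = (6 + Z)² - 2*g)
w = -3533/9 (w = -⅑*3533 = -3533/9 ≈ -392.56)
H = 882 (H = ((6 + 4)² - 2*1)*(28 - 19) = (10² - 2)*9 = (100 - 2)*9 = 98*9 = 882)
H - w = 882 - 1*(-3533/9) = 882 + 3533/9 = 11471/9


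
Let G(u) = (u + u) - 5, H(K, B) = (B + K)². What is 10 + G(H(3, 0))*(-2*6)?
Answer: -146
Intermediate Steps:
G(u) = -5 + 2*u (G(u) = 2*u - 5 = -5 + 2*u)
10 + G(H(3, 0))*(-2*6) = 10 + (-5 + 2*(0 + 3)²)*(-2*6) = 10 + (-5 + 2*3²)*(-12) = 10 + (-5 + 2*9)*(-12) = 10 + (-5 + 18)*(-12) = 10 + 13*(-12) = 10 - 156 = -146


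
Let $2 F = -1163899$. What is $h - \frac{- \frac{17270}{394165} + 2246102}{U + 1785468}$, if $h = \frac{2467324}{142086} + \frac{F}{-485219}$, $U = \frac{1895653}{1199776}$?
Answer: $\frac{4112061946092177825956644249}{237603966339218454035730138} \approx 17.306$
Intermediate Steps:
$F = - \frac{1163899}{2}$ ($F = \frac{1}{2} \left(-1163899\right) = - \frac{1163899}{2} \approx -5.8195 \cdot 10^{5}$)
$U = \frac{1895653}{1199776}$ ($U = 1895653 \cdot \frac{1}{1199776} = \frac{1895653}{1199776} \approx 1.58$)
$h = \frac{182839908659}{9848975262}$ ($h = \frac{2467324}{142086} - \frac{1163899}{2 \left(-485219\right)} = 2467324 \cdot \frac{1}{142086} - - \frac{1163899}{970438} = \frac{1233662}{71043} + \frac{1163899}{970438} = \frac{182839908659}{9848975262} \approx 18.564$)
$h - \frac{- \frac{17270}{394165} + 2246102}{U + 1785468} = \frac{182839908659}{9848975262} - \frac{- \frac{17270}{394165} + 2246102}{\frac{1895653}{1199776} + 1785468} = \frac{182839908659}{9848975262} - \frac{\left(-17270\right) \frac{1}{394165} + 2246102}{\frac{2142163550821}{1199776}} = \frac{182839908659}{9848975262} - \left(- \frac{3454}{78833} + 2246102\right) \frac{1199776}{2142163550821} = \frac{182839908659}{9848975262} - \frac{177066955512}{78833} \cdot \frac{1199776}{2142163550821} = \frac{182839908659}{9848975262} - \frac{212440683616365312}{168873179201871893} = \frac{4112061946092177825956644249}{237603966339218454035730138}$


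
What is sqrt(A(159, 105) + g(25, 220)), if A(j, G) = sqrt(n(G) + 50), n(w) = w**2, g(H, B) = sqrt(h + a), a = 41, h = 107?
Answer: sqrt(2*sqrt(37) + 5*sqrt(443)) ≈ 10.835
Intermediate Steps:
g(H, B) = 2*sqrt(37) (g(H, B) = sqrt(107 + 41) = sqrt(148) = 2*sqrt(37))
A(j, G) = sqrt(50 + G**2) (A(j, G) = sqrt(G**2 + 50) = sqrt(50 + G**2))
sqrt(A(159, 105) + g(25, 220)) = sqrt(sqrt(50 + 105**2) + 2*sqrt(37)) = sqrt(sqrt(50 + 11025) + 2*sqrt(37)) = sqrt(sqrt(11075) + 2*sqrt(37)) = sqrt(5*sqrt(443) + 2*sqrt(37)) = sqrt(2*sqrt(37) + 5*sqrt(443))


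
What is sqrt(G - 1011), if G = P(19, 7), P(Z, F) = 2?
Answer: I*sqrt(1009) ≈ 31.765*I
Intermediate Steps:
G = 2
sqrt(G - 1011) = sqrt(2 - 1011) = sqrt(-1009) = I*sqrt(1009)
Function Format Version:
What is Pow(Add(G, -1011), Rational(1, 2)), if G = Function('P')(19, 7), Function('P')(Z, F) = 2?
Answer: Mul(I, Pow(1009, Rational(1, 2))) ≈ Mul(31.765, I)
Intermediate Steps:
G = 2
Pow(Add(G, -1011), Rational(1, 2)) = Pow(Add(2, -1011), Rational(1, 2)) = Pow(-1009, Rational(1, 2)) = Mul(I, Pow(1009, Rational(1, 2)))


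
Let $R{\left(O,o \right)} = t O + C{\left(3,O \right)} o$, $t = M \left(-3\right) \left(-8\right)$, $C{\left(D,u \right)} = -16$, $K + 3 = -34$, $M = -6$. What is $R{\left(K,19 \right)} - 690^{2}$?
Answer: $-471076$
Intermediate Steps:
$K = -37$ ($K = -3 - 34 = -37$)
$t = -144$ ($t = \left(-6\right) \left(-3\right) \left(-8\right) = 18 \left(-8\right) = -144$)
$R{\left(O,o \right)} = - 144 O - 16 o$
$R{\left(K,19 \right)} - 690^{2} = \left(\left(-144\right) \left(-37\right) - 304\right) - 690^{2} = \left(5328 - 304\right) - 476100 = 5024 - 476100 = -471076$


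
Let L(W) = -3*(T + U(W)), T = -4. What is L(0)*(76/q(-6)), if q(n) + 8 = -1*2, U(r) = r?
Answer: -456/5 ≈ -91.200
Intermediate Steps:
q(n) = -10 (q(n) = -8 - 1*2 = -8 - 2 = -10)
L(W) = 12 - 3*W (L(W) = -3*(-4 + W) = 12 - 3*W)
L(0)*(76/q(-6)) = (12 - 3*0)*(76/(-10)) = (12 + 0)*(76*(-1/10)) = 12*(-38/5) = -456/5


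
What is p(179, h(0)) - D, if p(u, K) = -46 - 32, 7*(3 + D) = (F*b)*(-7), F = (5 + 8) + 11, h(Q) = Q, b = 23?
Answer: 477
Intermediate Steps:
F = 24 (F = 13 + 11 = 24)
D = -555 (D = -3 + ((24*23)*(-7))/7 = -3 + (552*(-7))/7 = -3 + (1/7)*(-3864) = -3 - 552 = -555)
p(u, K) = -78
p(179, h(0)) - D = -78 - 1*(-555) = -78 + 555 = 477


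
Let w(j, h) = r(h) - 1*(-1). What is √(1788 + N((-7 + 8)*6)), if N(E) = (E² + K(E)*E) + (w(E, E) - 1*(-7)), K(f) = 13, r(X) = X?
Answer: 2*√479 ≈ 43.772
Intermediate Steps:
w(j, h) = 1 + h (w(j, h) = h - 1*(-1) = h + 1 = 1 + h)
N(E) = 8 + E² + 14*E (N(E) = (E² + 13*E) + ((1 + E) - 1*(-7)) = (E² + 13*E) + ((1 + E) + 7) = (E² + 13*E) + (8 + E) = 8 + E² + 14*E)
√(1788 + N((-7 + 8)*6)) = √(1788 + (8 + ((-7 + 8)*6)² + 14*((-7 + 8)*6))) = √(1788 + (8 + (1*6)² + 14*(1*6))) = √(1788 + (8 + 6² + 14*6)) = √(1788 + (8 + 36 + 84)) = √(1788 + 128) = √1916 = 2*√479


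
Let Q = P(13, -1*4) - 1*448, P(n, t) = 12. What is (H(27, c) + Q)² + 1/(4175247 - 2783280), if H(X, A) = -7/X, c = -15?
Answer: 21458693343664/112749327 ≈ 1.9032e+5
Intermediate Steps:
Q = -436 (Q = 12 - 1*448 = 12 - 448 = -436)
(H(27, c) + Q)² + 1/(4175247 - 2783280) = (-7/27 - 436)² + 1/(4175247 - 2783280) = (-7*1/27 - 436)² + 1/1391967 = (-7/27 - 436)² + 1/1391967 = (-11779/27)² + 1/1391967 = 138744841/729 + 1/1391967 = 21458693343664/112749327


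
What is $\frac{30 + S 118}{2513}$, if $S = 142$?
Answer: $\frac{2398}{359} \approx 6.6797$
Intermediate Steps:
$\frac{30 + S 118}{2513} = \frac{30 + 142 \cdot 118}{2513} = \left(30 + 16756\right) \frac{1}{2513} = 16786 \cdot \frac{1}{2513} = \frac{2398}{359}$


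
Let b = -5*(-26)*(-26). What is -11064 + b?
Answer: -14444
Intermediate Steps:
b = -3380 (b = 130*(-26) = -3380)
-11064 + b = -11064 - 3380 = -14444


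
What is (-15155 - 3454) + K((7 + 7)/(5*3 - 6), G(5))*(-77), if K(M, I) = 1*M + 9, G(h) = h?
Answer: -174796/9 ≈ -19422.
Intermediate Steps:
K(M, I) = 9 + M (K(M, I) = M + 9 = 9 + M)
(-15155 - 3454) + K((7 + 7)/(5*3 - 6), G(5))*(-77) = (-15155 - 3454) + (9 + (7 + 7)/(5*3 - 6))*(-77) = -18609 + (9 + 14/(15 - 6))*(-77) = -18609 + (9 + 14/9)*(-77) = -18609 + (95/9)*(-77) = -18609 - 7315/9 = -174796/9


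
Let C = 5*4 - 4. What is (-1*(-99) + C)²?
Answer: 13225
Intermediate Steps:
C = 16 (C = 20 - 4 = 16)
(-1*(-99) + C)² = (-1*(-99) + 16)² = (99 + 16)² = 115² = 13225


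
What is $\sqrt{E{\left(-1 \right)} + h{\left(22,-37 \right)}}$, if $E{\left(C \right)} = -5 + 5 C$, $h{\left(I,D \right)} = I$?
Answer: $2 \sqrt{3} \approx 3.4641$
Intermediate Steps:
$\sqrt{E{\left(-1 \right)} + h{\left(22,-37 \right)}} = \sqrt{\left(-5 + 5 \left(-1\right)\right) + 22} = \sqrt{\left(-5 - 5\right) + 22} = \sqrt{-10 + 22} = \sqrt{12} = 2 \sqrt{3}$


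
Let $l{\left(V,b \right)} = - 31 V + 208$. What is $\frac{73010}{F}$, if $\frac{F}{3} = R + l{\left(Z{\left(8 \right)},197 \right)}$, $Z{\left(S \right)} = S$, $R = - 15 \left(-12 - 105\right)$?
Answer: $\frac{298}{21} \approx 14.19$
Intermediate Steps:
$R = 1755$ ($R = \left(-15\right) \left(-117\right) = 1755$)
$l{\left(V,b \right)} = 208 - 31 V$
$F = 5145$ ($F = 3 \left(1755 + \left(208 - 248\right)\right) = 3 \left(1755 - 40\right) = 3 \cdot 1715 = 5145$)
$\frac{73010}{F} = \frac{73010}{5145} = 73010 \cdot \frac{1}{5145} = \frac{298}{21}$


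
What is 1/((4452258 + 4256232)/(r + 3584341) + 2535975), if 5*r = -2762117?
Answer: 2526598/6407396620125 ≈ 3.9433e-7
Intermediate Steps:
r = -2762117/5 (r = (⅕)*(-2762117) = -2762117/5 ≈ -5.5242e+5)
1/((4452258 + 4256232)/(r + 3584341) + 2535975) = 1/((4452258 + 4256232)/(-2762117/5 + 3584341) + 2535975) = 1/(8708490/(15159588/5) + 2535975) = 1/(8708490*(5/15159588) + 2535975) = 1/(7257075/2526598 + 2535975) = 1/(6407396620125/2526598) = 2526598/6407396620125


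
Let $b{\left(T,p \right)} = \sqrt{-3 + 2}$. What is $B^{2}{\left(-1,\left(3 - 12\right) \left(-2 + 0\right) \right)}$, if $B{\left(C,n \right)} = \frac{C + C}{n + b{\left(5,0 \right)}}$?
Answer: $\frac{4}{\left(18 + i\right)^{2}} \approx 0.012232 - 0.0013633 i$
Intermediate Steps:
$b{\left(T,p \right)} = i$ ($b{\left(T,p \right)} = \sqrt{-1} = i$)
$B{\left(C,n \right)} = \frac{2 C}{i + n}$ ($B{\left(C,n \right)} = \frac{C + C}{n + i} = \frac{2 C}{i + n}$)
$B^{2}{\left(-1,\left(3 - 12\right) \left(-2 + 0\right) \right)} = \left(2 \left(-1\right) \frac{1}{i + \left(3 - 12\right) \left(-2 + 0\right)}\right)^{2} = \left(2 \left(-1\right) \frac{1}{i - -18}\right)^{2} = \left(2 \left(-1\right) \frac{1}{i + 18}\right)^{2} = \left(2 \left(-1\right) \frac{1}{18 + i}\right)^{2} = \left(2 \left(-1\right) \frac{18 - i}{325}\right)^{2} = \left(- \frac{36}{325} + \frac{2 i}{325}\right)^{2}$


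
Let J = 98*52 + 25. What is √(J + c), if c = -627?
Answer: √4494 ≈ 67.037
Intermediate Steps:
J = 5121 (J = 5096 + 25 = 5121)
√(J + c) = √(5121 - 627) = √4494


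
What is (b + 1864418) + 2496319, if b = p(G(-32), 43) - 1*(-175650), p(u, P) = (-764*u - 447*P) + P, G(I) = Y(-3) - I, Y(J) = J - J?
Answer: 4492761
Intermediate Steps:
Y(J) = 0
G(I) = -I (G(I) = 0 - I = -I)
p(u, P) = -764*u - 446*P
b = 132024 (b = (-(-764)*(-32) - 446*43) - 1*(-175650) = (-764*32 - 19178) + 175650 = (-24448 - 19178) + 175650 = -43626 + 175650 = 132024)
(b + 1864418) + 2496319 = (132024 + 1864418) + 2496319 = 1996442 + 2496319 = 4492761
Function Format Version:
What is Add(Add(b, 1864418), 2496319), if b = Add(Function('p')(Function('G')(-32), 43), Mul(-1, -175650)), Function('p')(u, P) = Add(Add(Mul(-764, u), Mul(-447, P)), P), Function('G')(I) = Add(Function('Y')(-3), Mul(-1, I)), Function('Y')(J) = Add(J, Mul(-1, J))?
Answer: 4492761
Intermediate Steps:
Function('Y')(J) = 0
Function('G')(I) = Mul(-1, I) (Function('G')(I) = Add(0, Mul(-1, I)) = Mul(-1, I))
Function('p')(u, P) = Add(Mul(-764, u), Mul(-446, P))
b = 132024 (b = Add(Add(Mul(-764, Mul(-1, -32)), Mul(-446, 43)), Mul(-1, -175650)) = Add(Add(Mul(-764, 32), -19178), 175650) = Add(Add(-24448, -19178), 175650) = Add(-43626, 175650) = 132024)
Add(Add(b, 1864418), 2496319) = Add(Add(132024, 1864418), 2496319) = Add(1996442, 2496319) = 4492761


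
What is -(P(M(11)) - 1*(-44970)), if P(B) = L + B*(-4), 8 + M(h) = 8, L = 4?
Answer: -44974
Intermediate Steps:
M(h) = 0 (M(h) = -8 + 8 = 0)
P(B) = 4 - 4*B (P(B) = 4 + B*(-4) = 4 - 4*B)
-(P(M(11)) - 1*(-44970)) = -((4 - 4*0) - 1*(-44970)) = -((4 + 0) + 44970) = -(4 + 44970) = -1*44974 = -44974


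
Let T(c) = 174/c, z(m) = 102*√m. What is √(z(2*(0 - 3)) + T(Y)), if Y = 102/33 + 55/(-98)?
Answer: √(6314924 + 9364518*I*√6)/303 ≈ 12.805 + 9.756*I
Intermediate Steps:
Y = 2727/1078 (Y = 102*(1/33) + 55*(-1/98) = 34/11 - 55/98 = 2727/1078 ≈ 2.5297)
√(z(2*(0 - 3)) + T(Y)) = √(102*√(2*(0 - 3)) + 174/(2727/1078)) = √(102*√(2*(-3)) + 174*(1078/2727)) = √(102*√(-6) + 62524/909) = √(102*(I*√6) + 62524/909) = √(102*I*√6 + 62524/909) = √(62524/909 + 102*I*√6)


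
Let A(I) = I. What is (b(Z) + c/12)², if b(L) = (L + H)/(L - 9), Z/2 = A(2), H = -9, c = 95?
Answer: 11449/144 ≈ 79.507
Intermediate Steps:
Z = 4 (Z = 2*2 = 4)
b(L) = 1 (b(L) = (L - 9)/(L - 9) = (-9 + L)/(-9 + L) = 1)
(b(Z) + c/12)² = (1 + 95/12)² = (107/12)² = 11449/144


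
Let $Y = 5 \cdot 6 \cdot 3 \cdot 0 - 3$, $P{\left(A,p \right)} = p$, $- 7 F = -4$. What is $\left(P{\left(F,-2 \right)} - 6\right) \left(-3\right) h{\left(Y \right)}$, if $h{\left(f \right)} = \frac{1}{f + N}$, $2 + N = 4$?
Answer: $-24$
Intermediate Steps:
$F = \frac{4}{7}$ ($F = \left(- \frac{1}{7}\right) \left(-4\right) = \frac{4}{7} \approx 0.57143$)
$N = 2$ ($N = -2 + 4 = 2$)
$Y = -3$ ($Y = 5 \cdot 18 \cdot 0 - 3 = 5 \cdot 0 - 3 = 0 - 3 = -3$)
$h{\left(f \right)} = \frac{1}{2 + f}$ ($h{\left(f \right)} = \frac{1}{f + 2} = \frac{1}{2 + f}$)
$\left(P{\left(F,-2 \right)} - 6\right) \left(-3\right) h{\left(Y \right)} = \frac{\left(-2 - 6\right) \left(-3\right)}{2 - 3} = \frac{\left(-2 - 6\right) \left(-3\right)}{-1} = \left(-8\right) \left(-3\right) \left(-1\right) = 24 \left(-1\right) = -24$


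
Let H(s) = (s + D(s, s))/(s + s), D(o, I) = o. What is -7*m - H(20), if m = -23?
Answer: 160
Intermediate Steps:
H(s) = 1 (H(s) = (s + s)/(s + s) = (2*s)/((2*s)) = (2*s)*(1/(2*s)) = 1)
-7*m - H(20) = -7*(-23) - 1*1 = 161 - 1 = 160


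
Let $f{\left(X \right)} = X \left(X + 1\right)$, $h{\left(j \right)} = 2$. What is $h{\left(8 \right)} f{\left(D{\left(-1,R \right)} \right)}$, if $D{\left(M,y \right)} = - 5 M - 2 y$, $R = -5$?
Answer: $480$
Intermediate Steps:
$f{\left(X \right)} = X \left(1 + X\right)$
$h{\left(8 \right)} f{\left(D{\left(-1,R \right)} \right)} = 2 \left(\left(-5\right) \left(-1\right) - -10\right) \left(1 - -15\right) = 2 \left(5 + 10\right) \left(1 + \left(5 + 10\right)\right) = 2 \cdot 15 \left(1 + 15\right) = 2 \cdot 15 \cdot 16 = 2 \cdot 240 = 480$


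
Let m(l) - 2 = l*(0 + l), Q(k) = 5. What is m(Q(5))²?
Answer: 729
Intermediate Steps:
m(l) = 2 + l² (m(l) = 2 + l*(0 + l) = 2 + l*l = 2 + l²)
m(Q(5))² = (2 + 5²)² = (2 + 25)² = 27² = 729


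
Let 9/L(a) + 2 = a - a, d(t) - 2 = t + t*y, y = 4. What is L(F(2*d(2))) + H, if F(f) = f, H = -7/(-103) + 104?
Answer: 20511/206 ≈ 99.568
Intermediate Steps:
d(t) = 2 + 5*t (d(t) = 2 + (t + t*4) = 2 + (t + 4*t) = 2 + 5*t)
H = 10719/103 (H = -7*(-1/103) + 104 = 7/103 + 104 = 10719/103 ≈ 104.07)
L(a) = -9/2 (L(a) = 9/(-2 + (a - a)) = 9/(-2 + 0) = 9/(-2) = 9*(-1/2) = -9/2)
L(F(2*d(2))) + H = -9/2 + 10719/103 = 20511/206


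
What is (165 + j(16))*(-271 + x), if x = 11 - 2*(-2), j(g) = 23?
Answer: -48128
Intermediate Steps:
x = 15 (x = 11 + 4 = 15)
(165 + j(16))*(-271 + x) = (165 + 23)*(-271 + 15) = 188*(-256) = -48128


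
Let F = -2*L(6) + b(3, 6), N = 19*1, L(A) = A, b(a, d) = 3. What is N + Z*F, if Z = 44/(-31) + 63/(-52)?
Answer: 68797/1612 ≈ 42.678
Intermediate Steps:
Z = -4241/1612 (Z = 44*(-1/31) + 63*(-1/52) = -44/31 - 63/52 = -4241/1612 ≈ -2.6309)
N = 19
F = -9 (F = -2*6 + 3 = -12 + 3 = -9)
N + Z*F = 19 - 4241/1612*(-9) = 19 + 38169/1612 = 68797/1612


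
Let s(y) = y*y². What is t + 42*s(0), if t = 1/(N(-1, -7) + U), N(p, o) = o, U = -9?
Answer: -1/16 ≈ -0.062500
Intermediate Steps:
s(y) = y³
t = -1/16 (t = 1/(-7 - 9) = 1/(-16) = -1/16 ≈ -0.062500)
t + 42*s(0) = -1/16 + 42*0³ = -1/16 + 42*0 = -1/16 + 0 = -1/16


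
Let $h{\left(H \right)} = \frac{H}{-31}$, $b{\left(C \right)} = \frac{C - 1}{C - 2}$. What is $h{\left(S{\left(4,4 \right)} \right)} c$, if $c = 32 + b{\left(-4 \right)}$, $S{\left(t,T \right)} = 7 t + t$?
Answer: $- \frac{3152}{93} \approx -33.892$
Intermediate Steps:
$S{\left(t,T \right)} = 8 t$
$b{\left(C \right)} = \frac{-1 + C}{-2 + C}$
$h{\left(H \right)} = - \frac{H}{31}$ ($h{\left(H \right)} = H \left(- \frac{1}{31}\right) = - \frac{H}{31}$)
$c = \frac{197}{6}$ ($c = 32 + \frac{-1 - 4}{-2 - 4} = 32 + \frac{1}{-6} \left(-5\right) = 32 - - \frac{5}{6} = 32 + \frac{5}{6} = \frac{197}{6} \approx 32.833$)
$h{\left(S{\left(4,4 \right)} \right)} c = - \frac{8 \cdot 4}{31} \cdot \frac{197}{6} = \left(- \frac{1}{31}\right) 32 \cdot \frac{197}{6} = \left(- \frac{32}{31}\right) \frac{197}{6} = - \frac{3152}{93}$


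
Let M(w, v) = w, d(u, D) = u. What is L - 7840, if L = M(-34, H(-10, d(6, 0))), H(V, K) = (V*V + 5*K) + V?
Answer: -7874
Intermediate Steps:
H(V, K) = V + V² + 5*K (H(V, K) = (V² + 5*K) + V = V + V² + 5*K)
L = -34
L - 7840 = -34 - 7840 = -7874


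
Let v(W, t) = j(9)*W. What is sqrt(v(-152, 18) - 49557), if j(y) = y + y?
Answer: I*sqrt(52293) ≈ 228.68*I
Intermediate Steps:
j(y) = 2*y
v(W, t) = 18*W (v(W, t) = (2*9)*W = 18*W)
sqrt(v(-152, 18) - 49557) = sqrt(18*(-152) - 49557) = sqrt(-2736 - 49557) = sqrt(-52293) = I*sqrt(52293)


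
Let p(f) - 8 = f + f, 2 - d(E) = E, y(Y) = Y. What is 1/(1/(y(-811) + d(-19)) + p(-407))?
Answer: -790/636741 ≈ -0.0012407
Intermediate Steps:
d(E) = 2 - E
p(f) = 8 + 2*f (p(f) = 8 + (f + f) = 8 + 2*f)
1/(1/(y(-811) + d(-19)) + p(-407)) = 1/(1/(-811 + (2 - 1*(-19))) + (8 + 2*(-407))) = 1/(1/(-811 + (2 + 19)) + (8 - 814)) = 1/(1/(-811 + 21) - 806) = 1/(1/(-790) - 806) = 1/(-1/790 - 806) = 1/(-636741/790) = -790/636741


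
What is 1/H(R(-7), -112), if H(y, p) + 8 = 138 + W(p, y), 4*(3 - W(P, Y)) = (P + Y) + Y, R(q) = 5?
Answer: 2/317 ≈ 0.0063092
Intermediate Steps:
W(P, Y) = 3 - Y/2 - P/4 (W(P, Y) = 3 - ((P + Y) + Y)/4 = 3 - (P + 2*Y)/4 = 3 + (-Y/2 - P/4) = 3 - Y/2 - P/4)
H(y, p) = 133 - y/2 - p/4 (H(y, p) = -8 + (138 + (3 - y/2 - p/4)) = -8 + (141 - y/2 - p/4) = 133 - y/2 - p/4)
1/H(R(-7), -112) = 1/(133 - 1/2*5 - 1/4*(-112)) = 1/(133 - 5/2 + 28) = 1/(317/2) = 2/317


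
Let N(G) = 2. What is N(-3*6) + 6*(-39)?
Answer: -232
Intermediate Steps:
N(-3*6) + 6*(-39) = 2 + 6*(-39) = 2 - 234 = -232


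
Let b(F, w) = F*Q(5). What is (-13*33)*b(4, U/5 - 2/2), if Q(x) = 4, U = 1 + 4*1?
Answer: -6864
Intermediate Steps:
U = 5 (U = 1 + 4 = 5)
b(F, w) = 4*F (b(F, w) = F*4 = 4*F)
(-13*33)*b(4, U/5 - 2/2) = (-13*33)*(4*4) = -429*16 = -6864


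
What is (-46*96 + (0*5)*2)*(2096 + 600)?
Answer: -11905536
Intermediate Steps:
(-46*96 + (0*5)*2)*(2096 + 600) = (-4416 + 0*2)*2696 = (-4416 + 0)*2696 = -4416*2696 = -11905536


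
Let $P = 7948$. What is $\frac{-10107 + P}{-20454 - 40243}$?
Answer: $\frac{2159}{60697} \approx 0.03557$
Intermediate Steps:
$\frac{-10107 + P}{-20454 - 40243} = \frac{-10107 + 7948}{-20454 - 40243} = - \frac{2159}{-60697} = \left(-2159\right) \left(- \frac{1}{60697}\right) = \frac{2159}{60697}$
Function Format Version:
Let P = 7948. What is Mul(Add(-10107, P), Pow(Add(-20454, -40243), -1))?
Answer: Rational(2159, 60697) ≈ 0.035570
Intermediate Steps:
Mul(Add(-10107, P), Pow(Add(-20454, -40243), -1)) = Mul(Add(-10107, 7948), Pow(Add(-20454, -40243), -1)) = Mul(-2159, Pow(-60697, -1)) = Mul(-2159, Rational(-1, 60697)) = Rational(2159, 60697)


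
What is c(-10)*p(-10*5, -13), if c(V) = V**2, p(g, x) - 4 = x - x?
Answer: 400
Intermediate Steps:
p(g, x) = 4 (p(g, x) = 4 + (x - x) = 4 + 0 = 4)
c(-10)*p(-10*5, -13) = (-10)**2*4 = 100*4 = 400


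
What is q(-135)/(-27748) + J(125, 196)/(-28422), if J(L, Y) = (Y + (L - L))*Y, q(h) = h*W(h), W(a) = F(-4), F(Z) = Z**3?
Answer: -163941656/98581707 ≈ -1.6630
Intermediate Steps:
W(a) = -64 (W(a) = (-4)**3 = -64)
q(h) = -64*h (q(h) = h*(-64) = -64*h)
J(L, Y) = Y**2 (J(L, Y) = (Y + 0)*Y = Y*Y = Y**2)
q(-135)/(-27748) + J(125, 196)/(-28422) = -64*(-135)/(-27748) + 196**2/(-28422) = 8640*(-1/27748) + 38416*(-1/28422) = -2160/6937 - 19208/14211 = -163941656/98581707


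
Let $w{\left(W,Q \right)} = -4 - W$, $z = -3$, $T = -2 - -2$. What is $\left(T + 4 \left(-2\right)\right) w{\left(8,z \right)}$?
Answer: $96$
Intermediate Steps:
$T = 0$ ($T = -2 + 2 = 0$)
$\left(T + 4 \left(-2\right)\right) w{\left(8,z \right)} = \left(0 + 4 \left(-2\right)\right) \left(-4 - 8\right) = \left(0 - 8\right) \left(-4 - 8\right) = \left(-8\right) \left(-12\right) = 96$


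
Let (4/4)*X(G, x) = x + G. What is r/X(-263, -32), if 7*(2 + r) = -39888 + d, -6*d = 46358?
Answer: 28577/1239 ≈ 23.065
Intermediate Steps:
d = -23179/3 (d = -1/6*46358 = -23179/3 ≈ -7726.3)
X(G, x) = G + x (X(G, x) = x + G = G + x)
r = -142885/21 (r = -2 + (-39888 - 23179/3)/7 = -2 + (1/7)*(-142843/3) = -2 - 142843/21 = -142885/21 ≈ -6804.0)
r/X(-263, -32) = -142885/(21*(-263 - 32)) = -142885/21/(-295) = -142885/21*(-1/295) = 28577/1239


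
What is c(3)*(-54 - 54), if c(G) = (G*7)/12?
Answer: -189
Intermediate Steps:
c(G) = 7*G/12 (c(G) = (7*G)*(1/12) = 7*G/12)
c(3)*(-54 - 54) = ((7/12)*3)*(-54 - 54) = (7/4)*(-108) = -189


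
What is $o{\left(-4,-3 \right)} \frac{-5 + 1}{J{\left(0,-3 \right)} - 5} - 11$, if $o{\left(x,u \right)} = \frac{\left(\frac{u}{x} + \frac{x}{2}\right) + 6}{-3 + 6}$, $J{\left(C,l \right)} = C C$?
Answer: $- \frac{146}{15} \approx -9.7333$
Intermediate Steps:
$J{\left(C,l \right)} = C^{2}$
$o{\left(x,u \right)} = 2 + \frac{x}{6} + \frac{u}{3 x}$ ($o{\left(x,u \right)} = \frac{\left(\frac{u}{x} + x \frac{1}{2}\right) + 6}{3} = \left(\left(\frac{u}{x} + \frac{x}{2}\right) + 6\right) \frac{1}{3} = \left(\left(\frac{x}{2} + \frac{u}{x}\right) + 6\right) \frac{1}{3} = \left(6 + \frac{x}{2} + \frac{u}{x}\right) \frac{1}{3} = 2 + \frac{x}{6} + \frac{u}{3 x}$)
$o{\left(-4,-3 \right)} \frac{-5 + 1}{J{\left(0,-3 \right)} - 5} - 11 = \left(2 + \frac{1}{6} \left(-4\right) + \frac{1}{3} \left(-3\right) \frac{1}{-4}\right) \frac{-5 + 1}{0^{2} - 5} - 11 = \left(2 - \frac{2}{3} + \frac{1}{3} \left(-3\right) \left(- \frac{1}{4}\right)\right) \left(- \frac{4}{0 - 5}\right) - 11 = \left(2 - \frac{2}{3} + \frac{1}{4}\right) \left(- \frac{4}{-5}\right) - 11 = \frac{19 \left(\left(-4\right) \left(- \frac{1}{5}\right)\right)}{12} - 11 = \frac{19}{12} \cdot \frac{4}{5} - 11 = \frac{19}{15} - 11 = - \frac{146}{15}$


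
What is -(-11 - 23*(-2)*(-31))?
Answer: 1437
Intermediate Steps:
-(-11 - 23*(-2)*(-31)) = -(-11 + 46*(-31)) = -(-11 - 1426) = -1*(-1437) = 1437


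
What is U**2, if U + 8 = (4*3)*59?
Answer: 490000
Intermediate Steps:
U = 700 (U = -8 + (4*3)*59 = -8 + 12*59 = -8 + 708 = 700)
U**2 = 700**2 = 490000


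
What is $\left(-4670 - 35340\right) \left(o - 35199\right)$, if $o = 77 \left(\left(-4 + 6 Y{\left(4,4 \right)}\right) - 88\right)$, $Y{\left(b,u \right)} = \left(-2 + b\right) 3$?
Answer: $1580835110$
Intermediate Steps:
$Y{\left(b,u \right)} = -6 + 3 b$
$o = -4312$ ($o = 77 \left(\left(-4 + 6 \left(-6 + 3 \cdot 4\right)\right) - 88\right) = 77 \left(\left(-4 + 6 \left(-6 + 12\right)\right) - 88\right) = 77 \left(\left(-4 + 6 \cdot 6\right) - 88\right) = 77 \left(\left(-4 + 36\right) - 88\right) = 77 \left(32 - 88\right) = 77 \left(-56\right) = -4312$)
$\left(-4670 - 35340\right) \left(o - 35199\right) = \left(-4670 - 35340\right) \left(-4312 - 35199\right) = \left(-40010\right) \left(-39511\right) = 1580835110$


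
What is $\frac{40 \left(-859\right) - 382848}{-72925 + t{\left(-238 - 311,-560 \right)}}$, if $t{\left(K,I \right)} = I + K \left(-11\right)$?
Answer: $\frac{208604}{33723} \approx 6.1858$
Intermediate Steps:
$t{\left(K,I \right)} = I - 11 K$
$\frac{40 \left(-859\right) - 382848}{-72925 + t{\left(-238 - 311,-560 \right)}} = \frac{40 \left(-859\right) - 382848}{-72925 - \left(560 + 11 \left(-238 - 311\right)\right)} = \frac{-34360 - 382848}{-72925 - \left(560 + 11 \left(-238 - 311\right)\right)} = - \frac{417208}{-72925 - -5479} = - \frac{417208}{-72925 + \left(-560 + 6039\right)} = - \frac{417208}{-72925 + 5479} = - \frac{417208}{-67446} = \left(-417208\right) \left(- \frac{1}{67446}\right) = \frac{208604}{33723}$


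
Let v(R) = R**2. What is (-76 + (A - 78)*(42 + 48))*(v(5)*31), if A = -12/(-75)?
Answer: -5488240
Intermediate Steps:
A = 4/25 (A = -12*(-1/75) = 4/25 ≈ 0.16000)
(-76 + (A - 78)*(42 + 48))*(v(5)*31) = (-76 + (4/25 - 78)*(42 + 48))*(5**2*31) = (-76 - 1946/25*90)*(25*31) = (-76 - 35028/5)*775 = -35408/5*775 = -5488240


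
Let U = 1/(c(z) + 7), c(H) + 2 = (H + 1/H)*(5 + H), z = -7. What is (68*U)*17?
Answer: 8092/135 ≈ 59.941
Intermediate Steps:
c(H) = -2 + (5 + H)*(H + 1/H) (c(H) = -2 + (H + 1/H)*(5 + H) = -2 + (5 + H)*(H + 1/H))
U = 7/135 (U = 1/((-1 + (-7)² + 5*(-7) + 5/(-7)) + 7) = 1/((-1 + 49 - 35 + 5*(-⅐)) + 7) = 1/((-1 + 49 - 35 - 5/7) + 7) = 1/(86/7 + 7) = 1/(135/7) = 7/135 ≈ 0.051852)
(68*U)*17 = (68*(7/135))*17 = (476/135)*17 = 8092/135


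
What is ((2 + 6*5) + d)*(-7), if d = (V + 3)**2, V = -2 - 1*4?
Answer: -287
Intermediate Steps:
V = -6 (V = -2 - 4 = -6)
d = 9 (d = (-6 + 3)**2 = (-3)**2 = 9)
((2 + 6*5) + d)*(-7) = ((2 + 6*5) + 9)*(-7) = ((2 + 30) + 9)*(-7) = (32 + 9)*(-7) = 41*(-7) = -287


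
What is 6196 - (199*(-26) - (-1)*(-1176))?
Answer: 12546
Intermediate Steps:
6196 - (199*(-26) - (-1)*(-1176)) = 6196 - (-5174 - 1*1176) = 6196 - (-5174 - 1176) = 6196 - 1*(-6350) = 6196 + 6350 = 12546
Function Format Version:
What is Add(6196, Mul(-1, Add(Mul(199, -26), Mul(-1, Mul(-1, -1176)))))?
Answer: 12546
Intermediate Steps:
Add(6196, Mul(-1, Add(Mul(199, -26), Mul(-1, Mul(-1, -1176))))) = Add(6196, Mul(-1, Add(-5174, Mul(-1, 1176)))) = Add(6196, Mul(-1, Add(-5174, -1176))) = Add(6196, Mul(-1, -6350)) = Add(6196, 6350) = 12546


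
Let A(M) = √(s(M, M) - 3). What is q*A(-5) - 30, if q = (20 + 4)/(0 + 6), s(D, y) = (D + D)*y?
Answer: -30 + 4*√47 ≈ -2.5774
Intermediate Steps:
s(D, y) = 2*D*y (s(D, y) = (2*D)*y = 2*D*y)
A(M) = √(-3 + 2*M²) (A(M) = √(2*M*M - 3) = √(2*M² - 3) = √(-3 + 2*M²))
q = 4 (q = 24/6 = 24*(⅙) = 4)
q*A(-5) - 30 = 4*√(-3 + 2*(-5)²) - 30 = 4*√(-3 + 2*25) - 30 = 4*√(-3 + 50) - 30 = 4*√47 - 30 = -30 + 4*√47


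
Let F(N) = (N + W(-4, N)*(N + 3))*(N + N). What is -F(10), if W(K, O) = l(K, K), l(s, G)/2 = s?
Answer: 1880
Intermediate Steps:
l(s, G) = 2*s
W(K, O) = 2*K
F(N) = 2*N*(-24 - 7*N) (F(N) = (N + (2*(-4))*(N + 3))*(N + N) = (N - 8*(3 + N))*(2*N) = (N + (-24 - 8*N))*(2*N) = (-24 - 7*N)*(2*N) = 2*N*(-24 - 7*N))
-F(10) = -(-2)*10*(24 + 7*10) = -(-2)*10*(24 + 70) = -(-2)*10*94 = -1*(-1880) = 1880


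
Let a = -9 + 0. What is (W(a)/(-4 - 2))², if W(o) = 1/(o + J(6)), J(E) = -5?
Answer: 1/7056 ≈ 0.00014172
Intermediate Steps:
a = -9
W(o) = 1/(-5 + o) (W(o) = 1/(o - 5) = 1/(-5 + o))
(W(a)/(-4 - 2))² = (1/((-5 - 9)*(-4 - 2)))² = (1/(-14*(-6)))² = (-1/14*(-⅙))² = (1/84)² = 1/7056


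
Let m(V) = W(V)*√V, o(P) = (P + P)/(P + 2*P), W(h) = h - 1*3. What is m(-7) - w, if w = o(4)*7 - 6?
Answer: 4/3 - 10*I*√7 ≈ 1.3333 - 26.458*I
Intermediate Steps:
W(h) = -3 + h (W(h) = h - 3 = -3 + h)
o(P) = ⅔ (o(P) = (2*P)/((3*P)) = (2*P)*(1/(3*P)) = ⅔)
m(V) = √V*(-3 + V) (m(V) = (-3 + V)*√V = √V*(-3 + V))
w = -4/3 (w = (⅔)*7 - 6 = 14/3 - 6 = -4/3 ≈ -1.3333)
m(-7) - w = √(-7)*(-3 - 7) - 1*(-4/3) = (I*√7)*(-10) + 4/3 = -10*I*√7 + 4/3 = 4/3 - 10*I*√7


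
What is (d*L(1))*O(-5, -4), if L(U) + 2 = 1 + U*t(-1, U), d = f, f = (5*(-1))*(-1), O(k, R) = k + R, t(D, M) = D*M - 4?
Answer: 270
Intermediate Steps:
t(D, M) = -4 + D*M
O(k, R) = R + k
f = 5 (f = -5*(-1) = 5)
d = 5
L(U) = -1 + U*(-4 - U) (L(U) = -2 + (1 + U*(-4 - U)) = -1 + U*(-4 - U))
(d*L(1))*O(-5, -4) = (5*(-1 - 1*1*(4 + 1)))*(-4 - 5) = (5*(-1 - 1*1*5))*(-9) = (5*(-1 - 5))*(-9) = (5*(-6))*(-9) = -30*(-9) = 270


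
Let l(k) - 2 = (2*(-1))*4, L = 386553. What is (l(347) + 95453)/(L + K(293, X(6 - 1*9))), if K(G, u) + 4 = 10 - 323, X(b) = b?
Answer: 95447/386236 ≈ 0.24712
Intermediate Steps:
K(G, u) = -317 (K(G, u) = -4 + (10 - 323) = -4 - 313 = -317)
l(k) = -6 (l(k) = 2 + (2*(-1))*4 = 2 - 2*4 = 2 - 8 = -6)
(l(347) + 95453)/(L + K(293, X(6 - 1*9))) = (-6 + 95453)/(386553 - 317) = 95447/386236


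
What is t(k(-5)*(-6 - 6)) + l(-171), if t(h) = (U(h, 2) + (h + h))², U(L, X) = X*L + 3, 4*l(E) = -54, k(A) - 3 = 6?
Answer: 368055/2 ≈ 1.8403e+5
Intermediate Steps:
k(A) = 9 (k(A) = 3 + 6 = 9)
l(E) = -27/2 (l(E) = (¼)*(-54) = -27/2)
U(L, X) = 3 + L*X (U(L, X) = L*X + 3 = 3 + L*X)
t(h) = (3 + 4*h)² (t(h) = ((3 + h*2) + (h + h))² = ((3 + 2*h) + 2*h)² = (3 + 4*h)²)
t(k(-5)*(-6 - 6)) + l(-171) = (3 + 4*(9*(-6 - 6)))² - 27/2 = (3 + 4*(9*(-12)))² - 27/2 = (3 + 4*(-108))² - 27/2 = (3 - 432)² - 27/2 = (-429)² - 27/2 = 184041 - 27/2 = 368055/2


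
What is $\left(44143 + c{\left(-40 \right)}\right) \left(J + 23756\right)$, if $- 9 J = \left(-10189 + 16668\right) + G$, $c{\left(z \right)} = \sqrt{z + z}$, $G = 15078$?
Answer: $\frac{8486359321}{9} + \frac{768988 i \sqrt{5}}{9} \approx 9.4293 \cdot 10^{8} + 1.9106 \cdot 10^{5} i$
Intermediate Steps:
$c{\left(z \right)} = \sqrt{2} \sqrt{z}$ ($c{\left(z \right)} = \sqrt{2 z} = \sqrt{2} \sqrt{z}$)
$J = - \frac{21557}{9}$ ($J = - \frac{\left(-10189 + 16668\right) + 15078}{9} = - \frac{6479 + 15078}{9} = \left(- \frac{1}{9}\right) 21557 = - \frac{21557}{9} \approx -2395.2$)
$\left(44143 + c{\left(-40 \right)}\right) \left(J + 23756\right) = \left(44143 + \sqrt{2} \sqrt{-40}\right) \left(- \frac{21557}{9} + 23756\right) = \left(44143 + \sqrt{2} \cdot 2 i \sqrt{10}\right) \frac{192247}{9} = \left(44143 + 4 i \sqrt{5}\right) \frac{192247}{9} = \frac{8486359321}{9} + \frac{768988 i \sqrt{5}}{9}$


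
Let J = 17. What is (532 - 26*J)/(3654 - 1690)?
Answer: 45/982 ≈ 0.045825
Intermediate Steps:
(532 - 26*J)/(3654 - 1690) = (532 - 26*17)/(3654 - 1690) = (532 - 442)/1964 = 90*(1/1964) = 45/982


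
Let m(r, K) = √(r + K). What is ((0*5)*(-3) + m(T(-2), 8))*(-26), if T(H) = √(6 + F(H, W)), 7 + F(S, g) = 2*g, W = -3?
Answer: -26*√(8 + I*√7) ≈ -74.512 - 12.002*I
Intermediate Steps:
F(S, g) = -7 + 2*g
T(H) = I*√7 (T(H) = √(6 + (-7 + 2*(-3))) = √(6 + (-7 - 6)) = √(6 - 13) = √(-7) = I*√7)
m(r, K) = √(K + r)
((0*5)*(-3) + m(T(-2), 8))*(-26) = ((0*5)*(-3) + √(8 + I*√7))*(-26) = (0*(-3) + √(8 + I*√7))*(-26) = (0 + √(8 + I*√7))*(-26) = √(8 + I*√7)*(-26) = -26*√(8 + I*√7)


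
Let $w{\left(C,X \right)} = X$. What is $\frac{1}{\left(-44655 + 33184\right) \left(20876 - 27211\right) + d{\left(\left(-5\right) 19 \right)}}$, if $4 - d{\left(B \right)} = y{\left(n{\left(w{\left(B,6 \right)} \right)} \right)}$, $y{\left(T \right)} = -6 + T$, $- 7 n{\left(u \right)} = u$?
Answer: $\frac{7}{508681571} \approx 1.3761 \cdot 10^{-8}$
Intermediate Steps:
$n{\left(u \right)} = - \frac{u}{7}$
$d{\left(B \right)} = \frac{76}{7}$ ($d{\left(B \right)} = 4 - \left(-6 - \frac{6}{7}\right) = 4 - - \frac{48}{7} = 4 + \frac{48}{7} = \frac{76}{7}$)
$\frac{1}{\left(-44655 + 33184\right) \left(20876 - 27211\right) + d{\left(\left(-5\right) 19 \right)}} = \frac{1}{\left(-44655 + 33184\right) \left(20876 - 27211\right) + \frac{76}{7}} = \frac{1}{\left(-11471\right) \left(-6335\right) + \frac{76}{7}} = \frac{1}{72668785 + \frac{76}{7}} = \frac{1}{\frac{508681571}{7}} = \frac{7}{508681571}$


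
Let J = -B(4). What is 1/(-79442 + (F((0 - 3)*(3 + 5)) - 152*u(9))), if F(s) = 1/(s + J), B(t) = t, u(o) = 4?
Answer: -28/2241401 ≈ -1.2492e-5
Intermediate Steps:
J = -4 (J = -1*4 = -4)
F(s) = 1/(-4 + s) (F(s) = 1/(s - 4) = 1/(-4 + s))
1/(-79442 + (F((0 - 3)*(3 + 5)) - 152*u(9))) = 1/(-79442 + (1/(-4 + (0 - 3)*(3 + 5)) - 152*4)) = 1/(-79442 + (1/(-4 - 3*8) - 608)) = 1/(-79442 + (1/(-4 - 24) - 608)) = 1/(-79442 + (1/(-28) - 608)) = 1/(-79442 + (-1/28 - 608)) = 1/(-79442 - 17025/28) = 1/(-2241401/28) = -28/2241401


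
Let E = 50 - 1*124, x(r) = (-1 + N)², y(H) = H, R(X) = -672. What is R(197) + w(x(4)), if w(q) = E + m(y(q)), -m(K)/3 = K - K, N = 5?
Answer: -746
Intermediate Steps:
m(K) = 0 (m(K) = -3*(K - K) = -3*0 = 0)
x(r) = 16 (x(r) = (-1 + 5)² = 4² = 16)
E = -74 (E = 50 - 124 = -74)
w(q) = -74 (w(q) = -74 + 0 = -74)
R(197) + w(x(4)) = -672 - 74 = -746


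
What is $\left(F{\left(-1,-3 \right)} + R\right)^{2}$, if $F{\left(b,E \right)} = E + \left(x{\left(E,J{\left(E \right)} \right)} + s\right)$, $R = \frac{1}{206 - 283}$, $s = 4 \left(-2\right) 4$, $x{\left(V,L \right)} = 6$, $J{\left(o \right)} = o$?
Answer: $\frac{4990756}{5929} \approx 841.75$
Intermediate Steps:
$s = -32$ ($s = \left(-8\right) 4 = -32$)
$R = - \frac{1}{77}$ ($R = \frac{1}{-77} = - \frac{1}{77} \approx -0.012987$)
$F{\left(b,E \right)} = -26 + E$ ($F{\left(b,E \right)} = E + \left(6 - 32\right) = E - 26 = -26 + E$)
$\left(F{\left(-1,-3 \right)} + R\right)^{2} = \left(\left(-26 - 3\right) - \frac{1}{77}\right)^{2} = \left(-29 - \frac{1}{77}\right)^{2} = \left(- \frac{2234}{77}\right)^{2} = \frac{4990756}{5929}$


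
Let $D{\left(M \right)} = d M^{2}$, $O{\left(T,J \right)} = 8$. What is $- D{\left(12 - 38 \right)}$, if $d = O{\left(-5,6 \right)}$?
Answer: $-5408$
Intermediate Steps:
$d = 8$
$D{\left(M \right)} = 8 M^{2}$
$- D{\left(12 - 38 \right)} = - 8 \left(12 - 38\right)^{2} = - 8 \left(-26\right)^{2} = - 8 \cdot 676 = \left(-1\right) 5408 = -5408$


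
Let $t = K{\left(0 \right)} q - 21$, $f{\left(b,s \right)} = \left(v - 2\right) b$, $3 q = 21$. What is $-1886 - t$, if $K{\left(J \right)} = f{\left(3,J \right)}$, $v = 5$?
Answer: $-1928$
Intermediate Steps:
$q = 7$ ($q = \frac{1}{3} \cdot 21 = 7$)
$f{\left(b,s \right)} = 3 b$ ($f{\left(b,s \right)} = \left(5 - 2\right) b = 3 b$)
$K{\left(J \right)} = 9$ ($K{\left(J \right)} = 3 \cdot 3 = 9$)
$t = 42$ ($t = 9 \cdot 7 - 21 = 63 - 21 = 42$)
$-1886 - t = -1886 - 42 = -1928$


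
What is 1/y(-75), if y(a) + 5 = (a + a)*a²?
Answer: -1/843755 ≈ -1.1852e-6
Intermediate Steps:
y(a) = -5 + 2*a³ (y(a) = -5 + (a + a)*a² = -5 + (2*a)*a² = -5 + 2*a³)
1/y(-75) = 1/(-5 + 2*(-75)³) = 1/(-5 + 2*(-421875)) = 1/(-5 - 843750) = 1/(-843755) = -1/843755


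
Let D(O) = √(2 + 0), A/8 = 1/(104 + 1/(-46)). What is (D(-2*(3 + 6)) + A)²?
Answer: 45889602/22877089 + 736*√2/4783 ≈ 2.2235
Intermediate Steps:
A = 368/4783 (A = 8/(104 + 1/(-46)) = 8/(104 - 1/46) = 8/(4783/46) = 8*(46/4783) = 368/4783 ≈ 0.076939)
D(O) = √2
(D(-2*(3 + 6)) + A)² = (√2 + 368/4783)² = (368/4783 + √2)²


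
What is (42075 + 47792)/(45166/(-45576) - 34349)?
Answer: -2047889196/782767595 ≈ -2.6162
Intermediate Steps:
(42075 + 47792)/(45166/(-45576) - 34349) = 89867/(45166*(-1/45576) - 34349) = 89867/(-22583/22788 - 34349) = 89867/(-782767595/22788) = 89867*(-22788/782767595) = -2047889196/782767595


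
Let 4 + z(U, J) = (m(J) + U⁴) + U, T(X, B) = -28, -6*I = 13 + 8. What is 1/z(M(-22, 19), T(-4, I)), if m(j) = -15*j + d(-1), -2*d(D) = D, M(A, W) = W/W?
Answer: 2/837 ≈ 0.0023895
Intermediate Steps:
I = -7/2 (I = -(13 + 8)/6 = -⅙*21 = -7/2 ≈ -3.5000)
M(A, W) = 1
d(D) = -D/2
m(j) = ½ - 15*j (m(j) = -15*j - ½*(-1) = -15*j + ½ = ½ - 15*j)
z(U, J) = -7/2 + U + U⁴ - 15*J (z(U, J) = -4 + (((½ - 15*J) + U⁴) + U) = -4 + ((½ + U⁴ - 15*J) + U) = -4 + (½ + U + U⁴ - 15*J) = -7/2 + U + U⁴ - 15*J)
1/z(M(-22, 19), T(-4, I)) = 1/(-7/2 + 1 + 1⁴ - 15*(-28)) = 1/(-7/2 + 1 + 1 + 420) = 1/(837/2) = 2/837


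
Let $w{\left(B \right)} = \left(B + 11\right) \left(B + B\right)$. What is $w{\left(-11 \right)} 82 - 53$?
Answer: $-53$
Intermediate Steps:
$w{\left(B \right)} = 2 B \left(11 + B\right)$ ($w{\left(B \right)} = \left(11 + B\right) 2 B = 2 B \left(11 + B\right)$)
$w{\left(-11 \right)} 82 - 53 = 2 \left(-11\right) \left(11 - 11\right) 82 - 53 = 2 \left(-11\right) 0 \cdot 82 - 53 = 0 \cdot 82 - 53 = 0 - 53 = -53$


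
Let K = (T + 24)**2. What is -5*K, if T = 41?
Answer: -21125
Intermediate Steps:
K = 4225 (K = (41 + 24)**2 = 65**2 = 4225)
-5*K = -5*4225 = -21125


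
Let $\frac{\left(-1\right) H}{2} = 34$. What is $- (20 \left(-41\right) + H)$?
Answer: $888$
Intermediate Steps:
$H = -68$ ($H = \left(-2\right) 34 = -68$)
$- (20 \left(-41\right) + H) = - (20 \left(-41\right) - 68) = - (-820 - 68) = \left(-1\right) \left(-888\right) = 888$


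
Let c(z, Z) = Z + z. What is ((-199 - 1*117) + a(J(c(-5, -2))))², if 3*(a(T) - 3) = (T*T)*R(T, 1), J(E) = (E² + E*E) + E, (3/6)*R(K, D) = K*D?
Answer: 2268647477209/9 ≈ 2.5207e+11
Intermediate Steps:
R(K, D) = 2*D*K (R(K, D) = 2*(K*D) = 2*(D*K) = 2*D*K)
J(E) = E + 2*E² (J(E) = (E² + E²) + E = 2*E² + E = E + 2*E²)
a(T) = 3 + 2*T³/3 (a(T) = 3 + ((T*T)*(2*1*T))/3 = 3 + (T²*(2*T))/3 = 3 + (2*T³)/3 = 3 + 2*T³/3)
((-199 - 1*117) + a(J(c(-5, -2))))² = ((-199 - 1*117) + (3 + 2*((-2 - 5)*(1 + 2*(-2 - 5)))³/3))² = ((-199 - 117) + (3 + 2*(-7*(1 + 2*(-7)))³/3))² = (-316 + (3 + 2*(-7*(1 - 14))³/3))² = (-316 + (3 + 2*(-7*(-13))³/3))² = (-316 + (3 + (⅔)*91³))² = (-316 + (3 + (⅔)*753571))² = (-316 + (3 + 1507142/3))² = (-316 + 1507151/3)² = (1506203/3)² = 2268647477209/9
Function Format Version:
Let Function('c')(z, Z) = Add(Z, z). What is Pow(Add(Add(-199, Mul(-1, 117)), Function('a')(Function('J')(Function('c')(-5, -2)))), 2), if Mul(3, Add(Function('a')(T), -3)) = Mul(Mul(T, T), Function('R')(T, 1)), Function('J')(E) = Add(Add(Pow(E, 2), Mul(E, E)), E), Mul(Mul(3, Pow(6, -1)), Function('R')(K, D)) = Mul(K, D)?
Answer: Rational(2268647477209, 9) ≈ 2.5207e+11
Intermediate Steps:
Function('R')(K, D) = Mul(2, D, K) (Function('R')(K, D) = Mul(2, Mul(K, D)) = Mul(2, Mul(D, K)) = Mul(2, D, K))
Function('J')(E) = Add(E, Mul(2, Pow(E, 2))) (Function('J')(E) = Add(Add(Pow(E, 2), Pow(E, 2)), E) = Add(Mul(2, Pow(E, 2)), E) = Add(E, Mul(2, Pow(E, 2))))
Function('a')(T) = Add(3, Mul(Rational(2, 3), Pow(T, 3))) (Function('a')(T) = Add(3, Mul(Rational(1, 3), Mul(Mul(T, T), Mul(2, 1, T)))) = Add(3, Mul(Rational(1, 3), Mul(Pow(T, 2), Mul(2, T)))) = Add(3, Mul(Rational(1, 3), Mul(2, Pow(T, 3)))) = Add(3, Mul(Rational(2, 3), Pow(T, 3))))
Pow(Add(Add(-199, Mul(-1, 117)), Function('a')(Function('J')(Function('c')(-5, -2)))), 2) = Pow(Add(Add(-199, Mul(-1, 117)), Add(3, Mul(Rational(2, 3), Pow(Mul(Add(-2, -5), Add(1, Mul(2, Add(-2, -5)))), 3)))), 2) = Pow(Add(Add(-199, -117), Add(3, Mul(Rational(2, 3), Pow(Mul(-7, Add(1, Mul(2, -7))), 3)))), 2) = Pow(Add(-316, Add(3, Mul(Rational(2, 3), Pow(Mul(-7, Add(1, -14)), 3)))), 2) = Pow(Add(-316, Add(3, Mul(Rational(2, 3), Pow(Mul(-7, -13), 3)))), 2) = Pow(Add(-316, Add(3, Mul(Rational(2, 3), Pow(91, 3)))), 2) = Pow(Add(-316, Add(3, Mul(Rational(2, 3), 753571))), 2) = Pow(Add(-316, Add(3, Rational(1507142, 3))), 2) = Pow(Add(-316, Rational(1507151, 3)), 2) = Pow(Rational(1506203, 3), 2) = Rational(2268647477209, 9)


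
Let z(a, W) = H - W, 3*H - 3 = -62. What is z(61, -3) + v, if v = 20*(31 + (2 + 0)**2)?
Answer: 2050/3 ≈ 683.33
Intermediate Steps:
H = -59/3 (H = 1 + (1/3)*(-62) = 1 - 62/3 = -59/3 ≈ -19.667)
z(a, W) = -59/3 - W
v = 700 (v = 20*(31 + 2**2) = 20*(31 + 4) = 20*35 = 700)
z(61, -3) + v = (-59/3 - 1*(-3)) + 700 = (-59/3 + 3) + 700 = -50/3 + 700 = 2050/3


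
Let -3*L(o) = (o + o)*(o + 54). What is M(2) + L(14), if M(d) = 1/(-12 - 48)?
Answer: -38081/60 ≈ -634.68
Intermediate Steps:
L(o) = -2*o*(54 + o)/3 (L(o) = -(o + o)*(o + 54)/3 = -2*o*(54 + o)/3)
M(d) = -1/60 (M(d) = 1/(-60) = -1/60)
M(2) + L(14) = -1/60 - 2/3*14*(54 + 14) = -1/60 - 2/3*14*68 = -1/60 - 1904/3 = -38081/60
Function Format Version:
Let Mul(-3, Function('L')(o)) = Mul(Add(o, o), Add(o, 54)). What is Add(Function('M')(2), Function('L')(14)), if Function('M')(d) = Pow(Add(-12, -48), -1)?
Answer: Rational(-38081, 60) ≈ -634.68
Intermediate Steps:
Function('L')(o) = Mul(Rational(-2, 3), o, Add(54, o)) (Function('L')(o) = Mul(Rational(-1, 3), Mul(Add(o, o), Add(o, 54))) = Mul(Rational(-1, 3), Mul(Mul(2, o), Add(54, o))) = Mul(Rational(-1, 3), Mul(2, o, Add(54, o))) = Mul(Rational(-2, 3), o, Add(54, o)))
Function('M')(d) = Rational(-1, 60) (Function('M')(d) = Pow(-60, -1) = Rational(-1, 60))
Add(Function('M')(2), Function('L')(14)) = Add(Rational(-1, 60), Mul(Rational(-2, 3), 14, Add(54, 14))) = Add(Rational(-1, 60), Mul(Rational(-2, 3), 14, 68)) = Add(Rational(-1, 60), Rational(-1904, 3)) = Rational(-38081, 60)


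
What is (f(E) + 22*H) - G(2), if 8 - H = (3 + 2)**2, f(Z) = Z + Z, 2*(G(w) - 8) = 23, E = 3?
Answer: -775/2 ≈ -387.50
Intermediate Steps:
G(w) = 39/2 (G(w) = 8 + (1/2)*23 = 8 + 23/2 = 39/2)
f(Z) = 2*Z
H = -17 (H = 8 - (3 + 2)**2 = 8 - 1*5**2 = 8 - 1*25 = 8 - 25 = -17)
(f(E) + 22*H) - G(2) = (2*3 + 22*(-17)) - 1*39/2 = (6 - 374) - 39/2 = -368 - 39/2 = -775/2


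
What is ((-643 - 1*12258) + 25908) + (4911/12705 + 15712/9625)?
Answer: 1377329882/105875 ≈ 13009.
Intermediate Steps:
((-643 - 1*12258) + 25908) + (4911/12705 + 15712/9625) = ((-643 - 12258) + 25908) + (4911*(1/12705) + 15712*(1/9625)) = (-12901 + 25908) + (1637/4235 + 15712/9625) = 13007 + 213757/105875 = 1377329882/105875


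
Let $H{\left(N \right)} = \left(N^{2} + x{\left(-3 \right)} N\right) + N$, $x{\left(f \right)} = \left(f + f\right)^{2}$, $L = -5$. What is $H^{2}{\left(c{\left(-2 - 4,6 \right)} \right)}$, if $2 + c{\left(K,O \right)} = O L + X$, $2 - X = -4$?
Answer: $81796$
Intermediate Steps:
$X = 6$ ($X = 2 - -4 = 2 + 4 = 6$)
$x{\left(f \right)} = 4 f^{2}$ ($x{\left(f \right)} = \left(2 f\right)^{2} = 4 f^{2}$)
$c{\left(K,O \right)} = 4 - 5 O$ ($c{\left(K,O \right)} = -2 + \left(O \left(-5\right) + 6\right) = -2 - \left(-6 + 5 O\right) = 4 - 5 O$)
$H{\left(N \right)} = N^{2} + 37 N$ ($H{\left(N \right)} = \left(N^{2} + 4 \left(-3\right)^{2} N\right) + N = \left(N^{2} + 4 \cdot 9 N\right) + N = \left(N^{2} + 36 N\right) + N = N^{2} + 37 N$)
$H^{2}{\left(c{\left(-2 - 4,6 \right)} \right)} = \left(\left(4 - 30\right) \left(37 + \left(4 - 30\right)\right)\right)^{2} = \left(- 26 \left(37 - 26\right)\right)^{2} = \left(\left(-26\right) 11\right)^{2} = \left(-286\right)^{2} = 81796$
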